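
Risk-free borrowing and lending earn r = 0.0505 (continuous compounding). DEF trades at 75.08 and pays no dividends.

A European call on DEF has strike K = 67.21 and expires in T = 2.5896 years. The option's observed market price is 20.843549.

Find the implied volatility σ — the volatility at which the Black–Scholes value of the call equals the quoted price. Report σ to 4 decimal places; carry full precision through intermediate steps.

sigma = 0.2577

At σ = 0.2577 the Black–Scholes value reproduces the quote:
σ√T = 0.2577·√2.5896 = 0.414697
d₁ = (ln(S/K) + (r+σ²/2)T) / (σ√T) = (ln(75.08/67.21) + (0.0505+0.2577²/2)·2.5896) / 0.414697 = (0.110732 + 0.216762) / 0.414697 = 0.789718
d₂ = d₁ − σ√T = 0.789718 − 0.414697 = 0.375021
e^{−rT} = 0.877415
N(d₁) = 0.785154,  N(d₂) = 0.646178
V = S·N(d₁) − K·e^{−rT}·N(d₂) = 58.949351 − 38.105803 = 20.843549 (the observed quote) — the price is monotone increasing in volatility, hence this σ is the only solution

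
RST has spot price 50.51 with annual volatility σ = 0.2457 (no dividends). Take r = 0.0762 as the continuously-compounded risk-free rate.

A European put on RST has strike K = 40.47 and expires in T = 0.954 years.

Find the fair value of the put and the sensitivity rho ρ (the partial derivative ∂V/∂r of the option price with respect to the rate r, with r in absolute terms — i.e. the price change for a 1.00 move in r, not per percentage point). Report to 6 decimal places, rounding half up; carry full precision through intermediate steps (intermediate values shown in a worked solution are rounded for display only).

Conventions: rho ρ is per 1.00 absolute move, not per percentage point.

price = 0.553242
ρ = -4.820943

σ√T = 0.2457·√0.954 = 0.239982
d₁ = (ln(S/K) + (r+σ²/2)T) / (σ√T) = (ln(50.51/40.47) + (0.0762+0.2457²/2)·0.954) / 0.239982 = (0.221610 + 0.101491) / 0.239982 = 1.346353
d₂ = d₁ − σ√T = 1.346353 − 0.239982 = 1.106370
e^{−rT} = 0.929885
N(−d₁) = 0.089094,  N(−d₂) = 0.134283
Put price V = K·e^{−rT}·N(−d₂) − S·N(−d₁) = 5.053399 − 4.500157 = 0.553242
ρ = −K·T·e^{−rT}·N(−d₂) = -4.820943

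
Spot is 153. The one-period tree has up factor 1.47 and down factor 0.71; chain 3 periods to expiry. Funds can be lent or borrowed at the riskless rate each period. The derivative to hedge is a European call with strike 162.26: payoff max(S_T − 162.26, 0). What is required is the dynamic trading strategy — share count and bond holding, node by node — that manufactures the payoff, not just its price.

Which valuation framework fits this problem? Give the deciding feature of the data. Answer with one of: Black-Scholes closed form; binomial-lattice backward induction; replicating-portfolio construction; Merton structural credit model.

Key observation: the task asks for the hedge itself — share and bond holdings at every node of the 3-period tree on spot 153 with factors 1.47/0.71 — which is exactly what the replicating-portfolio construction produces.

framework: replicating-portfolio construction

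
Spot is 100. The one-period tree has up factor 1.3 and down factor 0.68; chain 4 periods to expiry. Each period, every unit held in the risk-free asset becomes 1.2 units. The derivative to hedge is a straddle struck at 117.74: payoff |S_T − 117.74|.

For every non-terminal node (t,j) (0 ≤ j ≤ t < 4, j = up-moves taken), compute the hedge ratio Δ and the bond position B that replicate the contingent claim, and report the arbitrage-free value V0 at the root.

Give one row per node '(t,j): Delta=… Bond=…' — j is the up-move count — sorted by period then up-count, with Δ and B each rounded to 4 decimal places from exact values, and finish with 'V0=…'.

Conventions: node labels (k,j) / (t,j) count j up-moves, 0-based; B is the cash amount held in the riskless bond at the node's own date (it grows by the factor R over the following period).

(0,0): Delta=0.7013 Bond=-21.6159
(1,0): Delta=-0.2664 Bond=39.8694
(1,1): Delta=0.7987 Bond=-38.5946
(2,0): Delta=-1.0000 Bond=81.7639
(2,1): Delta=-0.1926 Bond=41.3200
(2,2): Delta=0.8984 Bond=-63.1661
(3,0): Delta=-1.0000 Bond=98.1167
(3,1): Delta=-1.0000 Bond=98.1167
(3,2): Delta=-0.1114 Bond=40.2509
(3,3): Delta=1.0000 Bond=-98.1167
V0=48.5190

Arbitrage-free pricing uses the up-move probability p* = (R−d)/(u−d) = 0.8387, discounting each step at R = 1.2.
At maturity the claim pays: V(4,0)=96.3586, V(4,1)=76.8638, V(4,2)=39.5944, V(4,3)=31.6560, V(4,4)=167.8700
  t=3,j=0: stock 31.4432 → up 40.8762 (V=76.8638), down 21.3814 (V=96.3586). Price 66.6735; hedge Δ=-1.0000, bond B=98.1167.
  t=3,j=1: stock 60.1120 → up 78.1456 (V=39.5944), down 40.8762 (V=76.8638). Price 38.0047; hedge Δ=-1.0000, bond B=98.1167.
  t=3,j=2: stock 114.9200 → up 149.3960 (V=31.6560), down 78.1456 (V=39.5944). Price 27.4470; hedge Δ=-0.1114, bond B=40.2509.
  t=3,j=3: stock 219.7000 → up 285.6100 (V=167.8700), down 149.3960 (V=31.6560). Price 121.5833; hedge Δ=1.0000, bond B=-98.1167.
  t=2,j=0: stock 46.2400 → up 60.1120 (V=38.0047), down 31.4432 (V=66.6735). Price 35.5239; hedge Δ=-1.0000, bond B=81.7639.
  t=2,j=1: stock 88.4000 → up 114.9200 (V=27.4470), down 60.1120 (V=38.0047). Price 24.2915; hedge Δ=-0.1926, bond B=41.3200.
  t=2,j=2: stock 169.0000 → up 219.7000 (V=121.5833), down 114.9200 (V=27.4470). Price 88.6667; hedge Δ=0.8984, bond B=-63.1661.
  t=1,j=0: stock 68.0000 → up 88.4000 (V=24.2915), down 46.2400 (V=35.5239). Price 21.7527; hedge Δ=-0.2664, bond B=39.8694.
  t=1,j=1: stock 130.0000 → up 169.0000 (V=88.6667), down 88.4000 (V=24.2915). Price 65.2363; hedge Δ=0.7987, bond B=-38.5946.
  t=0,j=0: stock 100.0000 → up 130.0000 (V=65.2363), down 68.0000 (V=21.7527). Price 48.5190; hedge Δ=0.7013, bond B=-21.6159.
Verification: the root portfolio costs Δ(0,0)·S0 + B(0,0) = 48.5190, matching V0.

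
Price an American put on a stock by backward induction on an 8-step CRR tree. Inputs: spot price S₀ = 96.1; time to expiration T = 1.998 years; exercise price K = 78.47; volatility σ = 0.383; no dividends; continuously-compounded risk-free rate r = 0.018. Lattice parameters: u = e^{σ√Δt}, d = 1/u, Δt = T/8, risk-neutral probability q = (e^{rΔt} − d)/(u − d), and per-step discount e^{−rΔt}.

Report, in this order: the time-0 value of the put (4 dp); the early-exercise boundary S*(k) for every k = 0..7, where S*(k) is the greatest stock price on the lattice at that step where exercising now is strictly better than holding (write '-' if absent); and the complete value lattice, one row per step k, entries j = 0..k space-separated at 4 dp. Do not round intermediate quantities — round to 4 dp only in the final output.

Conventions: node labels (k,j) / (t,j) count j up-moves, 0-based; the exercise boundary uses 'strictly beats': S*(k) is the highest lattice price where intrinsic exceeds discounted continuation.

Δt=0.24975, u=1.21095, d=0.82580, q=0.46399, disc=e^(-rΔt)=0.99551
k=8 terminal: V=max(K-S,0) → 57.6866 47.9933 33.7790 12.9352 0.0000 0.0000 0.0000 0.0000 0.0000
k=7: j=0 S=25.1677 intr=53.3023 cont=52.9504 V=53.3023[EX]; j=1 S=36.9058 intr=41.5642 cont=41.2122 V=41.5642[EX]; j=2 S=54.1185 intr=24.3515 cont=23.9995 V=24.3515[EX]; j=3 S=79.3593 intr=0.0000 cont=6.9023 V=6.9023[hold]; j=4 S=116.3722 intr=0.0000 cont=0.0000 V=0.0000[hold]; j=5 S=170.6478 intr=0.0000 cont=0.0000 V=0.0000[hold]; j=6 S=250.2375 intr=0.0000 cont=0.0000 V=0.0000[hold]; j=7 S=366.9475 intr=0.0000 cont=0.0000 V=0.0000[hold]  S*(7)=54.1185
k=6: j=0 S=30.4767 intr=47.9933 cont=47.6413 V=47.9933[EX]; j=1 S=44.6910 intr=33.7790 cont=33.4270 V=33.7790[EX]; j=2 S=65.5348 intr=12.9352 cont=16.1823 V=16.1823[hold]; j=3 S=96.1000 intr=0.0000 cont=3.6831 V=3.6831[hold]; j=4 S=140.9208 intr=0.0000 cont=0.0000 V=0.0000[hold]; j=5 S=206.6458 intr=0.0000 cont=0.0000 V=0.0000[hold]; j=6 S=303.0248 intr=0.0000 cont=0.0000 V=0.0000[hold]  S*(6)=44.6910
k=5: j=0 S=36.9058 intr=41.5642 cont=41.2122 V=41.5642[EX]; j=1 S=54.1185 intr=24.3515 cont=25.4993 V=25.4993[hold]; j=2 S=79.3593 intr=0.0000 cont=10.3362 V=10.3362[hold]; j=3 S=116.3722 intr=0.0000 cont=1.9653 V=1.9653[hold]; j=4 S=170.6478 intr=0.0000 cont=0.0000 V=0.0000[hold]; j=5 S=250.2375 intr=0.0000 cont=0.0000 V=0.0000[hold]  S*(5)=36.9058
k=4: j=0 S=44.6910 intr=33.7790 cont=33.9572 V=33.9572[hold]; j=1 S=65.5348 intr=12.9352 cont=18.3809 V=18.3809[hold]; j=2 S=96.1000 intr=0.0000 cont=6.4232 V=6.4232[hold]; j=3 S=140.9208 intr=0.0000 cont=1.0487 V=1.0487[hold]; j=4 S=206.6458 intr=0.0000 cont=0.0000 V=0.0000[hold]  S*(4)=-
k=3: j=0 S=54.1185 intr=24.3515 cont=26.6100 V=26.6100[hold]; j=1 S=79.3593 intr=0.0000 cont=12.7751 V=12.7751[hold]; j=2 S=116.3722 intr=0.0000 cont=3.9118 V=3.9118[hold]; j=3 S=170.6478 intr=0.0000 cont=0.5596 V=0.5596[hold]  S*(3)=-
k=2: j=0 S=65.5348 intr=12.9352 cont=20.1001 V=20.1001[hold]; j=1 S=96.1000 intr=0.0000 cont=8.6237 V=8.6237[hold]; j=2 S=140.9208 intr=0.0000 cont=2.3458 V=2.3458[hold]  S*(2)=-
k=1: j=0 S=79.3593 intr=0.0000 cont=14.7089 V=14.7089[hold]; j=1 S=116.3722 intr=0.0000 cont=5.6852 V=5.6852[hold]  S*(1)=-
k=0: j=0 S=96.1000 intr=0.0000 cont=10.4748 V=10.4748[hold]  S*(0)=-

price = 10.4748
boundary = - - - - - 36.9058 44.6910 54.1185
tree:
10.4748
14.7089 5.6852
20.1001 8.6237 2.3458
26.6100 12.7751 3.9118 0.5596
33.9572 18.3809 6.4232 1.0487 0.0000
41.5642 25.4993 10.3362 1.9653 0.0000 0.0000
47.9933 33.7790 16.1823 3.6831 0.0000 0.0000 0.0000
53.3023 41.5642 24.3515 6.9023 0.0000 0.0000 0.0000 0.0000
57.6866 47.9933 33.7790 12.9352 0.0000 0.0000 0.0000 0.0000 0.0000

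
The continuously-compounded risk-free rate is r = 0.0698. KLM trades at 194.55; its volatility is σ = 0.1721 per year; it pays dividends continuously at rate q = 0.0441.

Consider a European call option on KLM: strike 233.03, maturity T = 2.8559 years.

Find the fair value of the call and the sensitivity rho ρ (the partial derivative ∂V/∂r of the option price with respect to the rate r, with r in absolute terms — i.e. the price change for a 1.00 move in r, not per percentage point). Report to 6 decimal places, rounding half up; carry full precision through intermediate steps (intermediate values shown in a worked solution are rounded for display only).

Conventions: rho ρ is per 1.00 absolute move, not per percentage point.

σ√T = 0.1721·√2.8559 = 0.290839
d₁ = (ln(S/K) + (r−q+σ²/2)T) / (σ√T) = (ln(194.55/233.03) + (0.0698−0.0441+0.1721²/2)·2.8559) / 0.290839 = (-0.180478 + 0.115690) / 0.290839 = -0.222762
d₂ = d₁ − σ√T = -0.222762 − 0.290839 = -0.513601
e^{−rT} = 0.819270
e^{−qT} = 0.881663
N(d₁) = 0.411860,  N(d₂) = 0.303766
Call price V = S·e^{−qT}·N(d₁) − K·e^{−rT}·N(d₂) = 70.645426 − 57.993248 = 12.652177
ρ = K·T·e^{−rT}·N(d₂) = 165.622918

price = 12.652177
ρ = 165.622918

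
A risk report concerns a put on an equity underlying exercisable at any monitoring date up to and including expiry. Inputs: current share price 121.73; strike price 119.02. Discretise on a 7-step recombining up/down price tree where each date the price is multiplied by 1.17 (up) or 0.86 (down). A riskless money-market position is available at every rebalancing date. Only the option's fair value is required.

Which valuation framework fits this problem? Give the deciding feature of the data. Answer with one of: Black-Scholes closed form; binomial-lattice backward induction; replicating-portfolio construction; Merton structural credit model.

framework: binomial-lattice backward induction

Key observation: an American put (K = 119.02, S₀ = 121.73) on a 7-date tree has no closed form — the optimal stopping decision is embedded and must be resolved recursively from expiry.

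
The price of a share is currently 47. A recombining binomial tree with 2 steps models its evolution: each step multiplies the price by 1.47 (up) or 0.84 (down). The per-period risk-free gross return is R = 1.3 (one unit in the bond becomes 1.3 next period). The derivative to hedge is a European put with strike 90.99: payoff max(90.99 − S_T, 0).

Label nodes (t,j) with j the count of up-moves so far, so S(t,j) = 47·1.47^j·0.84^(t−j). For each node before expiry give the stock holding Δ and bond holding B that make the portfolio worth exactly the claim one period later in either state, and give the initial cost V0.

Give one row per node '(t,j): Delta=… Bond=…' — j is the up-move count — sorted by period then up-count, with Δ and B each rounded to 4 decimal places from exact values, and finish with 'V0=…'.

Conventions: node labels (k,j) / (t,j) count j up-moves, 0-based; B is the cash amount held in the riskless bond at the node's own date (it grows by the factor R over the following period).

Arbitrage-free pricing uses the up-move probability p* = (R−d)/(u−d) = 0.7302, discounting each step at R = 1.3.
Expiry values: V(2,0)=57.8268, V(2,1)=32.9544, V(2,2)=0.0000
  t=1,j=0: stock 39.4800 → up 58.0356 (V=32.9544), down 33.1632 (V=57.8268). Price 30.5123; hedge Δ=-1.0000, bond B=69.9923.
  t=1,j=1: stock 69.0900 → up 101.5623 (V=0.0000), down 58.0356 (V=32.9544). Price 6.8404; hedge Δ=-0.7571, bond B=59.1489.
  t=0,j=0: stock 47.0000 → up 69.0900 (V=6.8404), down 39.4800 (V=30.5123). Price 10.1754; hedge Δ=-0.7995, bond B=47.7499.
Verification: the root portfolio costs Δ(0,0)·S0 + B(0,0) = 10.1754, matching V0.

(0,0): Delta=-0.7995 Bond=47.7499
(1,0): Delta=-1.0000 Bond=69.9923
(1,1): Delta=-0.7571 Bond=59.1489
V0=10.1754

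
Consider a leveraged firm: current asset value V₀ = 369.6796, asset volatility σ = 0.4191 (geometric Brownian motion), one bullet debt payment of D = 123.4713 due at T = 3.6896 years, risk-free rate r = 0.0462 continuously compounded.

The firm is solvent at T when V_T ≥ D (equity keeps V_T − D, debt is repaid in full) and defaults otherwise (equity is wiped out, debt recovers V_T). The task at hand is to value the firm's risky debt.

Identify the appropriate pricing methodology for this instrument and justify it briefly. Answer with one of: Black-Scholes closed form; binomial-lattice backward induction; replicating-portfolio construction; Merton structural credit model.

framework: Merton structural credit model

Key observation: with the firm-asset dynamics (V₀ = 369.6796) and a single zero-coupon liability of face 123.4713 given, debt value, spread, and default probability all derive from the option view of the balance sheet.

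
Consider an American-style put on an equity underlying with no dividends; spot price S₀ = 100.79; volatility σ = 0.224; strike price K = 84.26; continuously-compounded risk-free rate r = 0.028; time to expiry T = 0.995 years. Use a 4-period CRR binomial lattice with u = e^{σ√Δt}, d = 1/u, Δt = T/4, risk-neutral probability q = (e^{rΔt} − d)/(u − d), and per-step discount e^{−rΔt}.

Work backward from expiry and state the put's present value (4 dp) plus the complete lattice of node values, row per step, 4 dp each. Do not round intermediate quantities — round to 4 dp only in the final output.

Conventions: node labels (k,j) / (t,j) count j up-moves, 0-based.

price = 2.1177
tree:
2.1177
3.8495 0.4382
6.9042 0.8884 0.0000
12.1725 1.8012 0.0000 0.0000
19.7925 3.6518 0.0000 0.0000 0.0000

Δt=0.24875  u=1.11820  d=0.89429  q=0.50331  discount=0.99306
step 4 (expiry): payoffs max(K−S,0) = 19.7925 3.6518 0.0000 0.0000 0.0000
k=3: (k=3,j=0): S=72.0875, K−S=12.1725, hold=11.5877 ⇒ V=12.1725 exercise | (k=3,j=1): S=90.1360, K−S=0.0000, hold=1.8012 ⇒ V=1.8012 continue | (k=3,j=2): S=112.7033, K−S=0.0000, hold=0.0000 ⇒ V=0.0000 continue | (k=3,j=3): S=140.9208, K−S=0.0000, hold=0.0000 ⇒ V=0.0000 continue
k=2: (k=2,j=0): S=80.6082, K−S=3.6518, hold=6.9042 ⇒ V=6.9042 continue | (k=2,j=1): S=100.7900, K−S=0.0000, hold=0.8884 ⇒ V=0.8884 continue | (k=2,j=2): S=126.0248, K−S=0.0000, hold=0.0000 ⇒ V=0.0000 continue
k=1: (k=1,j=0): S=90.1360, K−S=0.0000, hold=3.8495 ⇒ V=3.8495 continue | (k=1,j=1): S=112.7033, K−S=0.0000, hold=0.4382 ⇒ V=0.4382 continue
k=0: (k=0,j=0): S=100.7900, K−S=0.0000, hold=2.1177 ⇒ V=2.1177 continue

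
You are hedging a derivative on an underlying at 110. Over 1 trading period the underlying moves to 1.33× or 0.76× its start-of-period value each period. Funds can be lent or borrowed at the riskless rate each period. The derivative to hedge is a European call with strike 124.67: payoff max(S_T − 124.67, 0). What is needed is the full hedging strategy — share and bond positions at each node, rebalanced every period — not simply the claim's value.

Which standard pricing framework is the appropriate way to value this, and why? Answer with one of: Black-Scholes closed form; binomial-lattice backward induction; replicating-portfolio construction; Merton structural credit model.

framework: replicating-portfolio construction

Key observation: a price alone would not answer the question — the per-node share/bond construction on the spot-110, 1.33/0.76 tree is required, and only the replicating-portfolio method yields it.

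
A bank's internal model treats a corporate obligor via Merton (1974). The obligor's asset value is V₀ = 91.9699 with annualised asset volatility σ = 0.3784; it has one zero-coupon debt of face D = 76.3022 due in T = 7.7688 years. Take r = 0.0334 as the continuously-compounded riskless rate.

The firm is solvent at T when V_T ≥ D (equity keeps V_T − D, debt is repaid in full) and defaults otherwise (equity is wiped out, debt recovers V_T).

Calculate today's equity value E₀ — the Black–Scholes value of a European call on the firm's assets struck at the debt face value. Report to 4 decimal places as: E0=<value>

Work the structural quantities from V₀ = 91.9699 against face 76.3022:
d₁ = [ln(V₀/D) + (r + σ²/2)T] / (σ√T)
   = [ln(91.9699/76.3022) + (0.0334 + 0.5·0.3784²)·7.7688] / (0.3784·√7.7688)
   = [0.186760 + 0.815672] / 1.054698 = 0.950444
d₂ = d₁ − σ√T = 0.950444 − 1.054698 = -0.104254
N(d₁) = 0.829057,  N(d₂) = 0.458484,  e^(−rT) = 0.771454
E₀ = V₀·N(d₁) − D·e^(−rT)·N(d₂)
   = 91.9699·0.829057 − 76.3022·0.771454·0.458484 = 49.260218

E0=49.2602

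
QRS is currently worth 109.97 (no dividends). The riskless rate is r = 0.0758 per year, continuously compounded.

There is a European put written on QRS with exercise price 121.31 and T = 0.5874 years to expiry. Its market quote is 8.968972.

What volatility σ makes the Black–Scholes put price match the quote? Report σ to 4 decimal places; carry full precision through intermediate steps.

At σ = 0.1567 the Black–Scholes value reproduces the quote:
σ√T = 0.1567·√0.5874 = 0.120098
d₁ = (ln(S/K) + (r+σ²/2)T) / (σ√T) = (ln(109.97/121.31) + (0.0758+0.1567²/2)·0.5874) / 0.120098 = (-0.098142 + 0.051737) / 0.120098 = -0.386392
d₂ = d₁ − σ√T = -0.386392 − 0.120098 = -0.506490
e^{−rT} = 0.956452
N(−d₁) = 0.650397,  N(−d₂) = 0.693744
V = K·e^{−rT}·N(−d₂) − S·N(−d₁) = 80.493121 − 71.524149 = 8.968972 (matching the quote); vega is positive throughout, so no other σ reproduces this price

sigma = 0.1567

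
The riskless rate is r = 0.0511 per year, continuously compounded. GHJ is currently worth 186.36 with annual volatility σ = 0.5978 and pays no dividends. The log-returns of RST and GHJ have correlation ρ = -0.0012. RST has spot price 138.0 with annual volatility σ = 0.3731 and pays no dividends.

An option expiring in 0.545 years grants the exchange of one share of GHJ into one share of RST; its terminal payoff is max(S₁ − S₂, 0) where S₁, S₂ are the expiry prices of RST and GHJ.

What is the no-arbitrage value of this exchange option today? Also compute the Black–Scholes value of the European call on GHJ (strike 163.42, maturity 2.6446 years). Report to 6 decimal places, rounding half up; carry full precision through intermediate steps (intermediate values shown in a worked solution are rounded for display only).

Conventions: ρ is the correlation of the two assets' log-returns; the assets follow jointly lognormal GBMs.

σ_eff = √(σ₁² + σ₂² − 2ρσ₁σ₂) = √(0.3731² + 0.5978² − 2·-0.0012·0.3731·0.5978) = 0.705056
d₁ = (ln(S₁/S₂) + (q₂ − q₁ + σ_eff²/2)T) / (σ_eff√T) = (ln(138.0/186.36) + (0.0 − 0.0 + 0.248552)·0.545) / 0.520501 = -0.316936
d₂ = d₁ − σ_eff√T = -0.316936 − 0.520501 = -0.837438
N(d₁) = 0.375646,  N(d₂) = 0.201173
V = S₁·e^{−q₁T}·N(d₁) − S₂·e^{−q₂T}·N(d₂) = 51.839134 − 37.490653 = 14.348481
[vanilla: GHJ call K=163.42]
σ√T = 0.5978·√2.6446 = 0.972156
d₁ = (ln(S/K) + (r+σ²/2)T) / (σ√T) = (ln(186.36/163.42) + (0.0511+0.5978²/2)·2.6446) / 0.972156 = (0.131357 + 0.607683) / 0.972156 = 0.760207
d₂ = d₁ − σ√T = 0.760207 − 0.972156 = -0.211949
e^{−rT} = 0.873594
N(d₁) = 0.776434,  N(d₂) = 0.416073
price = S·N(d₁) − K·e^{−rT}·N(d₂) = 144.696323 − 59.399789 = 85.296534

exchange price = 14.348481
price(GHJ call K=163.42) = 85.296534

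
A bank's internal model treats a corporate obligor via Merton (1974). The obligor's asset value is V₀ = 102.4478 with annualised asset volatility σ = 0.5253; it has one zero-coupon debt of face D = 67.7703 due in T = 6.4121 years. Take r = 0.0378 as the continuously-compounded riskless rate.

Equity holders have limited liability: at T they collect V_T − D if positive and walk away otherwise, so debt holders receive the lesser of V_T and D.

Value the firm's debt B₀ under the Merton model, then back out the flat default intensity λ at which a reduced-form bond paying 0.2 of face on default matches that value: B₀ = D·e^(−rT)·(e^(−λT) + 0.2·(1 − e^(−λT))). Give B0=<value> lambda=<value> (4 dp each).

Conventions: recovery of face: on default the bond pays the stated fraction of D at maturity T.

With assets at 102.4478 and a single debt payment of 67.7703 at 6.4121 years:
d₁ = [ln(V₀/D) + (r + σ²/2)T] / (σ√T)
   = [ln(102.4478/67.7703) + (0.0378 + 0.5·0.5253²)·6.4121] / (0.5253·√6.4121)
   = [0.413229 + 1.127055] / 1.330171 = 1.157960
d₂ = d₁ − σ√T = 1.157960 − 1.330171 = -0.172212
N(d₁) = 0.876560,  N(d₂) = 0.431636,  e^(−rT) = 0.784760
E₀ = V₀·N(d₁) − D·e^(−rT)·N(d₂)
   = 102.4478·0.876560 − 67.7703·0.784760·0.431636 = 66.845761
B₀ = V₀ − E₀ = 102.4478 − 66.845761 = 35.602039
e^(−λT) = (B₀·e^(rT)/D − 0.2)/(1 − 0.2) = (35.6020·1.274275/67.7703 − 0.2)/0.8 = 0.58677397
λ = −ln(0.58677397)/6.4121 = 0.083142

B0=35.6020 lambda=0.0831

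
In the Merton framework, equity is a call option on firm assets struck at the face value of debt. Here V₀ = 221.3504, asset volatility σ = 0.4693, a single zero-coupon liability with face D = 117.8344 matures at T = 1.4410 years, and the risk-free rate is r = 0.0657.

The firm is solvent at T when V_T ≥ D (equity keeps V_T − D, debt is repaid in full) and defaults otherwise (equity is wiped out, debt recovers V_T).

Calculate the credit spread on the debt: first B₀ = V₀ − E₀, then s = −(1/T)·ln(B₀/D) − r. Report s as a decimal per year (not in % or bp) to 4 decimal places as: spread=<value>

Equity is a call on the firm's assets struck at D = 117.8344:
d₁ = [ln(V₀/D) + (r + σ²/2)T] / (σ√T)
   = [ln(221.3504/117.8344) + (0.0657 + 0.5·0.4693²)·1.4410] / (0.4693·√1.4410)
   = [0.630467 + 0.253358] / 0.563356 = 1.568859
d₂ = d₁ − σ√T = 1.568859 − 0.563356 = 1.005503
N(d₁) = 0.941660,  N(d₂) = 0.842673,  e^(−rT) = 0.909670
E₀ = V₀·N(d₁) − D·e^(−rT)·N(d₂)
   = 221.3504·0.941660 − 117.8344·0.909670·0.842673 = 118.110312
B₀ = V₀ − E₀ = 221.3504 − 118.110312 = 103.240088
spread = −(1/T)·ln(B₀/D) − r = −(1/1.4410)·ln(103.240088/117.8344) − 0.0657 = 0.02605782

spread=0.0261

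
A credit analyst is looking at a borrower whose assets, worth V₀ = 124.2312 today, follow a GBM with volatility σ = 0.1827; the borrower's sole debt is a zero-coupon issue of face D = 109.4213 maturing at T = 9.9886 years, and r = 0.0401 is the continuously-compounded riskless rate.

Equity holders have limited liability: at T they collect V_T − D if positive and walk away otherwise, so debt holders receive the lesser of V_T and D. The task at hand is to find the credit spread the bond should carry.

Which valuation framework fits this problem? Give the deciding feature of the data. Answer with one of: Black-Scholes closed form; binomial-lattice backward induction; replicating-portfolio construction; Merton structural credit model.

framework: Merton structural credit model

Key observation: assets follow a GBM and default happens iff V_T < 109.4213; valuing claims on that split (equity as a call, risky debt as the residual) is the structural model's definition.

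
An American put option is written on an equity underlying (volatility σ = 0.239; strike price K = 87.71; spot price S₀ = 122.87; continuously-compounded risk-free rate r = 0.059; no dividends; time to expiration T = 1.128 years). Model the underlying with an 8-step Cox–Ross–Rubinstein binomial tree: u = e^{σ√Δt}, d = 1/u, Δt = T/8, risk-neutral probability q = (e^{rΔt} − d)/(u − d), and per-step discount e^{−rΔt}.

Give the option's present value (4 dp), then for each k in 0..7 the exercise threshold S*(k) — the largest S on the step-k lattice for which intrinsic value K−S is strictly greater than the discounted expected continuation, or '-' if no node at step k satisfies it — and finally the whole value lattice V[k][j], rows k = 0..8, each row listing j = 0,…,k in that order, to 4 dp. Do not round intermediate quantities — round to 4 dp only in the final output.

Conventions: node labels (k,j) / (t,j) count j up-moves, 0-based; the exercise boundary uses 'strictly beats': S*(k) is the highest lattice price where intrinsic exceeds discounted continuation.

price = 0.6154
boundary = - - - - - - 71.7122 78.4456
tree:
0.6154
1.1190 0.1679
2.0045 0.3326 0.0210
3.5247 0.6557 0.0445 0.0000
6.0522 1.2855 0.0942 0.0000 0.0000
10.0657 2.5037 0.1997 0.0000 0.0000 0.0000
15.9978 4.8386 0.4230 0.0000 0.0000 0.0000 0.0000
22.1533 9.2644 0.8962 0.0000 0.0000 0.0000 0.0000 0.0000
27.7803 15.9978 1.8988 0.0000 0.0000 0.0000 0.0000 0.0000 0.0000

params: Δt=0.14100 u=1.09389 d=0.91416 q=0.52406 e^(-rΔt)=0.99172
t_8 payoffs: 27.7803 15.9978 1.8988 0.0000 0.0000 0.0000 0.0000 0.0000 0.0000
t_7: node(7,0) S=65.5567 payoff=22.1533 vs cont=21.4266 → 22.1533 [stop]  node(7,1) S=78.4456 payoff=9.2644 vs cont=8.5378 → 9.2644 [stop]  node(7,2) S=93.8684 payoff=0.0000 vs cont=0.8962 → 0.8962 [wait]  node(7,3) S=112.3234 payoff=0.0000 vs cont=0.0000 → 0.0000 [wait]  node(7,4) S=134.4068 payoff=0.0000 vs cont=0.0000 → 0.0000 [wait]  node(7,5) S=160.8320 payoff=0.0000 vs cont=0.0000 → 0.0000 [wait]  node(7,6) S=192.4524 payoff=0.0000 vs cont=0.0000 → 0.0000 [wait]  node(7,7) S=230.2896 payoff=0.0000 vs cont=0.0000 → 0.0000 [wait]  ⇒ S*(7)=78.4456
t_6: node(6,0) S=71.7122 payoff=15.9978 vs cont=15.2712 → 15.9978 [stop]  node(6,1) S=85.8112 payoff=1.8988 vs cont=4.8386 → 4.8386 [wait]  node(6,2) S=102.6821 payoff=0.0000 vs cont=0.4230 → 0.4230 [wait]  node(6,3) S=122.8700 payoff=0.0000 vs cont=0.0000 → 0.0000 [wait]  node(6,4) S=147.0269 payoff=0.0000 vs cont=0.0000 → 0.0000 [wait]  node(6,5) S=175.9332 payoff=0.0000 vs cont=0.0000 → 0.0000 [wait]  node(6,6) S=210.5227 payoff=0.0000 vs cont=0.0000 → 0.0000 [wait]  ⇒ S*(6)=71.7122
t_5: node(5,0) S=78.4456 payoff=9.2644 vs cont=10.0657 → 10.0657 [wait]  node(5,1) S=93.8684 payoff=0.0000 vs cont=2.5037 → 2.5037 [wait]  node(5,2) S=112.3234 payoff=0.0000 vs cont=0.1997 → 0.1997 [wait]  node(5,3) S=134.4068 payoff=0.0000 vs cont=0.0000 → 0.0000 [wait]  node(5,4) S=160.8320 payoff=0.0000 vs cont=0.0000 → 0.0000 [wait]  node(5,5) S=192.4524 payoff=0.0000 vs cont=0.0000 → 0.0000 [wait]  ⇒ S*(5)=-
t_4: node(4,0) S=85.8112 payoff=1.8988 vs cont=6.0522 → 6.0522 [wait]  node(4,1) S=102.6821 payoff=0.0000 vs cont=1.2855 → 1.2855 [wait]  node(4,2) S=122.8700 payoff=0.0000 vs cont=0.0942 → 0.0942 [wait]  node(4,3) S=147.0269 payoff=0.0000 vs cont=0.0000 → 0.0000 [wait]  node(4,4) S=175.9332 payoff=0.0000 vs cont=0.0000 → 0.0000 [wait]  ⇒ S*(4)=-
t_3: node(3,0) S=93.8684 payoff=0.0000 vs cont=3.5247 → 3.5247 [wait]  node(3,1) S=112.3234 payoff=0.0000 vs cont=0.6557 → 0.6557 [wait]  node(3,2) S=134.4068 payoff=0.0000 vs cont=0.0445 → 0.0445 [wait]  node(3,3) S=160.8320 payoff=0.0000 vs cont=0.0000 → 0.0000 [wait]  ⇒ S*(3)=-
t_2: node(2,0) S=102.6821 payoff=0.0000 vs cont=2.0045 → 2.0045 [wait]  node(2,1) S=122.8700 payoff=0.0000 vs cont=0.3326 → 0.3326 [wait]  node(2,2) S=147.0269 payoff=0.0000 vs cont=0.0210 → 0.0210 [wait]  ⇒ S*(2)=-
t_1: node(1,0) S=112.3234 payoff=0.0000 vs cont=1.1190 → 1.1190 [wait]  node(1,1) S=134.4068 payoff=0.0000 vs cont=0.1679 → 0.1679 [wait]  ⇒ S*(1)=-
t_0: node(0,0) S=122.8700 payoff=0.0000 vs cont=0.6154 → 0.6154 [wait]  ⇒ S*(0)=-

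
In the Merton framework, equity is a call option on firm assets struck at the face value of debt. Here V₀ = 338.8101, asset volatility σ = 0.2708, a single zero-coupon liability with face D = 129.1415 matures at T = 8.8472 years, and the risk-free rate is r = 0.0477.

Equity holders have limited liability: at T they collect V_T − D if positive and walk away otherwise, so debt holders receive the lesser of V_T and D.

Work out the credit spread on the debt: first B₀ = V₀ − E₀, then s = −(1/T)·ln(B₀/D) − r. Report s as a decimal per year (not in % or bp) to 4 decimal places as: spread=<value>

Equity is a call on the firm's assets struck at D = 129.1415:
d₁ = [ln(V₀/D) + (r + σ²/2)T] / (σ√T)
   = [ln(338.8101/129.1415) + (0.0477 + 0.5·0.2708²)·8.8472] / (0.2708·√8.8472)
   = [0.964531 + 0.746406] / 0.805474 = 2.124136
d₂ = d₁ − σ√T = 2.124136 − 0.805474 = 1.318662
N(d₁) = 0.983171,  N(d₂) = 0.906359,  e^(−rT) = 0.655727
E₀ = V₀·N(d₁) − D·e^(−rT)·N(d₂)
   = 338.8101·0.983171 − 129.1415·0.655727·0.906359 = 256.356294
B₀ = V₀ − E₀ = 338.8101 − 256.356294 = 82.453806
spread = −(1/T)·ln(B₀/D) − r = −(1/8.8472)·ln(82.453806/129.1415) − 0.0477 = 0.00301328

spread=0.0030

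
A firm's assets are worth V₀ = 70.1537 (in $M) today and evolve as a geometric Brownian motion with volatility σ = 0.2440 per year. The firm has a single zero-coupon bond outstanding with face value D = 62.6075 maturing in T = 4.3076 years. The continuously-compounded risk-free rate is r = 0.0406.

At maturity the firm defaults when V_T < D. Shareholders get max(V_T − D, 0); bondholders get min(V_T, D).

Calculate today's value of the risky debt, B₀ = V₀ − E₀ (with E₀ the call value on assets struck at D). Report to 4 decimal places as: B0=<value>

B0=47.2097

Work the structural quantities from V₀ = 70.1537 against face 62.6075:
d₁ = [ln(V₀/D) + (r + σ²/2)T] / (σ√T)
   = [ln(70.1537/62.6075) + (0.0406 + 0.5·0.2440²)·4.3076] / (0.2440·√4.3076)
   = [0.113803 + 0.303117] / 0.506416 = 0.823277
d₂ = d₁ − σ√T = 0.823277 − 0.506416 = 0.316861
N(d₁) = 0.794825,  N(d₂) = 0.624325,  e^(−rT) = 0.839551
E₀ = V₀·N(d₁) − D·e^(−rT)·N(d₂)
   = 70.1537·0.794825 − 62.6075·0.839551·0.624325 = 22.944003
B₀ = V₀ − E₀ = 70.1537 − 22.944003 = 47.209697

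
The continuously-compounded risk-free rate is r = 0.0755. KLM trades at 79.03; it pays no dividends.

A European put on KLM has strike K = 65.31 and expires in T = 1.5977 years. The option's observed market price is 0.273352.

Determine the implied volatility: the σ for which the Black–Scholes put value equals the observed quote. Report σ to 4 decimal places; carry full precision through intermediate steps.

sigma = 0.1505

At σ = 0.1505 the Black–Scholes value reproduces the quote:
σ√T = 0.1505·√1.5977 = 0.190232
d₁ = (ln(S/K) + (r+σ²/2)T) / (σ√T) = (ln(79.03/65.31) + (0.0755+0.1505²/2)·1.5977) / 0.190232 = (0.190682 + 0.138721) / 0.190232 = 1.731583
d₂ = d₁ − σ√T = 1.731583 − 0.190232 = 1.541351
e^{−rT} = 0.886365
N(−d₁) = 0.041674,  N(−d₂) = 0.061616
V = K·e^{−rT}·N(−d₂) − S·N(−d₁) = 3.566843 − 3.293491 = 0.273352 (equal to the quote); since ∂V/∂σ > 0 for all σ, the implied volatility is unique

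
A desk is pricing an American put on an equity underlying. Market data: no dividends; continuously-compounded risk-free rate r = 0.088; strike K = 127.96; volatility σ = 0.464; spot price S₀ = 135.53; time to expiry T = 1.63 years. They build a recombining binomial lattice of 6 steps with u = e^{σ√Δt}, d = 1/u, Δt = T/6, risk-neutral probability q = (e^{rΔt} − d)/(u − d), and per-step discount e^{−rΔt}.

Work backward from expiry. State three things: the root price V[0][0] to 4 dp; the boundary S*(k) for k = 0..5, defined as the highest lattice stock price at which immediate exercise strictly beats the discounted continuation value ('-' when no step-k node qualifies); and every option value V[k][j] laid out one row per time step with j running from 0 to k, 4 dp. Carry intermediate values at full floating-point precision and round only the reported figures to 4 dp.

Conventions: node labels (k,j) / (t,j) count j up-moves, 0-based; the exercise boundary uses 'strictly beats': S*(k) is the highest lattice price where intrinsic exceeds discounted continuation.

params: Δt=0.27167 u=1.27360 d=0.78518 q=0.48937 e^(-rΔt)=0.97638
t_6 payoffs: 96.2026 76.4480 44.4051 0.0000 0.0000 0.0000 0.0000
t_5: node(5,0) S=40.4461 payoff=87.5139 vs cont=84.4911 → 87.5139 [stop]  node(5,1) S=65.6055 payoff=62.3545 vs cont=59.3317 → 62.3545 [stop]  node(5,2) S=106.4152 payoff=21.5448 vs cont=22.1390 → 22.1390 [wait]  node(5,3) S=172.6105 payoff=0.0000 vs cont=0.0000 → 0.0000 [wait]  node(5,4) S=279.9823 payoff=0.0000 vs cont=0.0000 → 0.0000 [wait]  node(5,5) S=454.1445 payoff=0.0000 vs cont=0.0000 → 0.0000 [wait]  ⇒ S*(5)=65.6055
t_4: node(4,0) S=51.5120 payoff=76.4480 vs cont=73.4252 → 76.4480 [stop]  node(4,1) S=83.5549 payoff=44.4051 vs cont=41.6662 → 44.4051 [stop]  node(4,2) S=135.5300 payoff=0.0000 vs cont=11.0378 → 11.0378 [wait]  node(4,3) S=219.8360 payoff=0.0000 vs cont=0.0000 → 0.0000 [wait]  node(4,4) S=356.5844 payoff=0.0000 vs cont=0.0000 → 0.0000 [wait]  ⇒ S*(4)=83.5549
t_3: node(3,0) S=65.6055 payoff=62.3545 vs cont=59.3317 → 62.3545 [stop]  node(3,1) S=106.4152 payoff=21.5448 vs cont=27.4129 → 27.4129 [wait]  node(3,2) S=172.6105 payoff=0.0000 vs cont=5.5031 → 5.5031 [wait]  node(3,3) S=279.9823 payoff=0.0000 vs cont=0.0000 → 0.0000 [wait]  ⇒ S*(3)=65.6055
t_2: node(2,0) S=83.5549 payoff=44.4051 vs cont=44.1861 → 44.4051 [stop]  node(2,1) S=135.5300 payoff=0.0000 vs cont=16.2966 → 16.2966 [wait]  node(2,2) S=219.8360 payoff=0.0000 vs cont=2.7437 → 2.7437 [wait]  ⇒ S*(2)=83.5549
t_1: node(1,0) S=106.4152 payoff=21.5448 vs cont=29.9256 → 29.9256 [wait]  node(1,1) S=172.6105 payoff=0.0000 vs cont=9.4359 → 9.4359 [wait]  ⇒ S*(1)=-
t_0: node(0,0) S=135.5300 payoff=0.0000 vs cont=19.4286 → 19.4286 [wait]  ⇒ S*(0)=-

price = 19.4286
boundary = - - 83.5549 65.6055 83.5549 65.6055
tree:
19.4286
29.9256 9.4359
44.4051 16.2966 2.7437
62.3545 27.4129 5.5031 0.0000
76.4480 44.4051 11.0378 0.0000 0.0000
87.5139 62.3545 22.1390 0.0000 0.0000 0.0000
96.2026 76.4480 44.4051 0.0000 0.0000 0.0000 0.0000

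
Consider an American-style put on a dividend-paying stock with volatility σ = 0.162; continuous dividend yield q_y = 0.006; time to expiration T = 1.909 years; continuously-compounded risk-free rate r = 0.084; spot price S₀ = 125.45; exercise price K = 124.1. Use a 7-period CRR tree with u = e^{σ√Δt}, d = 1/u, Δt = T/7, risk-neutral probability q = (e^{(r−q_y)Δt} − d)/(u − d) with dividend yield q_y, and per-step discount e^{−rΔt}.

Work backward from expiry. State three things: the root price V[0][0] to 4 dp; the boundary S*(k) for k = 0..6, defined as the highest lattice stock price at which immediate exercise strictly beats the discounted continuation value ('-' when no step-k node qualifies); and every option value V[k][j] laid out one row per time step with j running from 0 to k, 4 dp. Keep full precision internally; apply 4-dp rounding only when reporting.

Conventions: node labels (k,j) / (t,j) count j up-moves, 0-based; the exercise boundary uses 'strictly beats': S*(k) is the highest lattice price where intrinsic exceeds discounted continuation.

price = 5.1969
boundary = - - 105.9225 97.3301 105.9225 97.3301 105.9225
tree:
5.1969
9.8541 2.3649
18.1775 4.8145 0.8613
26.7699 9.5199 1.9364 0.1945
34.6653 18.1775 4.2500 0.5049 0.0000
41.9203 26.7699 9.0172 1.3103 0.0000 0.0000
48.5867 34.6653 18.1775 3.4008 0.0000 0.0000 0.0000
54.7123 41.9203 26.7699 8.8265 0.0000 0.0000 0.0000 0.0000

params: Δt=0.27271 u=1.08828 d=0.91888 q=0.60578 e^(-rΔt)=0.97735
t_7 payoffs: 54.7123 41.9203 26.7699 8.8265 0.0000 0.0000 0.0000 0.0000
t_6: node(6,0) S=75.5133 payoff=48.5867 vs cont=45.8996 → 48.5867 [stop]  node(6,1) S=89.4347 payoff=34.6653 vs cont=32.0010 → 34.6653 [stop]  node(6,2) S=105.9225 payoff=18.1775 vs cont=15.5401 → 18.1775 [stop]  node(6,3) S=125.4500 payoff=0.0000 vs cont=3.4008 → 3.4008 [wait]  node(6,4) S=148.5775 payoff=0.0000 vs cont=0.0000 → 0.0000 [wait]  node(6,5) S=175.9687 payoff=0.0000 vs cont=0.0000 → 0.0000 [wait]  node(6,6) S=208.4097 payoff=0.0000 vs cont=0.0000 → 0.0000 [wait]  ⇒ S*(6)=105.9225
t_5: node(5,0) S=82.1797 payoff=41.9203 vs cont=39.2441 → 41.9203 [stop]  node(5,1) S=97.3301 payoff=26.7699 vs cont=24.1185 → 26.7699 [stop]  node(5,2) S=115.2735 payoff=8.8265 vs cont=9.0172 → 9.0172 [wait]  node(5,3) S=136.5249 payoff=0.0000 vs cont=1.3103 → 1.3103 [wait]  node(5,4) S=161.6941 payoff=0.0000 vs cont=0.0000 → 0.0000 [wait]  node(5,5) S=191.5035 payoff=0.0000 vs cont=0.0000 → 0.0000 [wait]  ⇒ S*(5)=97.3301
t_4: node(4,0) S=89.4347 payoff=34.6653 vs cont=32.0010 → 34.6653 [stop]  node(4,1) S=105.9225 payoff=18.1775 vs cont=15.6530 → 18.1775 [stop]  node(4,2) S=125.4500 payoff=0.0000 vs cont=4.2500 → 4.2500 [wait]  node(4,3) S=148.5775 payoff=0.0000 vs cont=0.5049 → 0.5049 [wait]  node(4,4) S=175.9687 payoff=0.0000 vs cont=0.0000 → 0.0000 [wait]  ⇒ S*(4)=105.9225
t_3: node(3,0) S=97.3301 payoff=26.7699 vs cont=24.1185 → 26.7699 [stop]  node(3,1) S=115.2735 payoff=8.8265 vs cont=9.5199 → 9.5199 [wait]  node(3,2) S=136.5249 payoff=0.0000 vs cont=1.9364 → 1.9364 [wait]  node(3,3) S=161.6941 payoff=0.0000 vs cont=0.1945 → 0.1945 [wait]  ⇒ S*(3)=97.3301
t_2: node(2,0) S=105.9225 payoff=18.1775 vs cont=15.9507 → 18.1775 [stop]  node(2,1) S=125.4500 payoff=0.0000 vs cont=4.8145 → 4.8145 [wait]  node(2,2) S=148.5775 payoff=0.0000 vs cont=0.8613 → 0.8613 [wait]  ⇒ S*(2)=105.9225
t_1: node(1,0) S=115.2735 payoff=8.8265 vs cont=9.8541 → 9.8541 [wait]  node(1,1) S=136.5249 payoff=0.0000 vs cont=2.3649 → 2.3649 [wait]  ⇒ S*(1)=-
t_0: node(0,0) S=125.4500 payoff=0.0000 vs cont=5.1969 → 5.1969 [wait]  ⇒ S*(0)=-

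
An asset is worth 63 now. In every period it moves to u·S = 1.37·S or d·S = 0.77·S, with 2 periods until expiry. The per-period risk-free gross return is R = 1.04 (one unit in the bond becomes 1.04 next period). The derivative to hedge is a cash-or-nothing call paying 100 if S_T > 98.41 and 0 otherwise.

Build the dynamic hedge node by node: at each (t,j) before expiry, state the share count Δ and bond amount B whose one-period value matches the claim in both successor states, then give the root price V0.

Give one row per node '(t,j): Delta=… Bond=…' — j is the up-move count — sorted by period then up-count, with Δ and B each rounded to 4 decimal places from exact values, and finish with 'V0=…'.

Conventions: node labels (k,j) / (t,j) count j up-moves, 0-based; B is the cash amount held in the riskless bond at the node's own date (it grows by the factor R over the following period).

Risk-neutral probability p* = (R−d)/(u−d) = (1.04−0.77)/(1.37−0.77) = 0.4500.
At maturity the claim pays: V(2,0)=0.0000, V(2,1)=0.0000, V(2,2)=100.0000
  t=1,j=0: stock 48.5100 → up 66.4587 (V=0.0000), down 37.3527 (V=0.0000). Price 0.0000; hedge Δ=0.0000, bond B=0.0000.
  t=1,j=1: stock 86.3100 → up 118.2447 (V=100.0000), down 66.4587 (V=0.0000). Price 43.2692; hedge Δ=1.9310, bond B=-123.3974.
  t=0,j=0: stock 63.0000 → up 86.3100 (V=43.2692), down 48.5100 (V=0.0000). Price 18.7223; hedge Δ=1.1447, bond B=-53.3931.
Sanity check at the root: Δ(0,0)·S0 + B(0,0) reproduces V0 = 18.7223.

(0,0): Delta=1.1447 Bond=-53.3931
(1,0): Delta=0.0000 Bond=0.0000
(1,1): Delta=1.9310 Bond=-123.3974
V0=18.7223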